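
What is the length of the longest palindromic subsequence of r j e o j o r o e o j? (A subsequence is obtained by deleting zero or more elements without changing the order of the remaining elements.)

7

One longest palindromic subsequence is joorooj (positions 2,4,6,7,8,10,11); it reads the same forward and backward, and the interval DP gives dp[1][11] = 7.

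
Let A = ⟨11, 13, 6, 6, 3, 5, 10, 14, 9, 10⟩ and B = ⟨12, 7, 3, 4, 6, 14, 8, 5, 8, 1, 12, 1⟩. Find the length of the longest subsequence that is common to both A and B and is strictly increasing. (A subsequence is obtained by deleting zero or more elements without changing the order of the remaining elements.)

For each value that appears in both, track the longest common increasing run ending there.
The best achievable length is 2; one witness is 3, 14 (A-positions 5,8, B-positions 3,6).

2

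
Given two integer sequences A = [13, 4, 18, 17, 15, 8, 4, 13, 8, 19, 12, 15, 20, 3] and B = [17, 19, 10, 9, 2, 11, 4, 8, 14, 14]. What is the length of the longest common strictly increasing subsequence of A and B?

For each value that appears in both, track the longest common increasing run ending there.
The best achievable length is 2; one witness is 17, 19 (A-positions 4,10, B-positions 1,2).

2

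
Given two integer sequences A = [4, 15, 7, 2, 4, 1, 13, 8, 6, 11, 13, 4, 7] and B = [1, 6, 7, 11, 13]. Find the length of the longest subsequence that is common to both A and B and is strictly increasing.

For each value that appears in both, track the longest common increasing run ending there.
The best achievable length is 4; one witness is 1, 6, 11, 13 (A-positions 6,9,10,11, B-positions 1,2,4,5).

4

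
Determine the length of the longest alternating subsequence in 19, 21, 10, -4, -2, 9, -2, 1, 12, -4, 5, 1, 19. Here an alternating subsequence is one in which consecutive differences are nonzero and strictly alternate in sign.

A longest alternating subsequence is 19, 21, -4, 9, -2, 1, -4, 5, 1, 19 (positions 1,2,4,6,7,8,10,11,12,13); its 9 consecutive differences strictly alternate in sign, and length 10 is optimal.

10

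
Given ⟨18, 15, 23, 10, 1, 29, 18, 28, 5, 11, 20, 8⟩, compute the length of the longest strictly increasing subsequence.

Let dp[i] be the longest increasing subsequence ending at position i. Then dp = [1, 1, 2, 1, 1, 3, 2, 3, 2, 3, 4, 3].
The maximum is 4; one witness is 1, 5, 11, 20 at positions 5,9,10,11.

4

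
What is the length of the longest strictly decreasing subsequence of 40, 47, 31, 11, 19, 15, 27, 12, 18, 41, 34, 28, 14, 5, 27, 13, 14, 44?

6

One longest decreasing subsequence is 40, 31, 19, 15, 12, 5 (positions 1,3,5,6,8,14), of length 6; no longer one exists.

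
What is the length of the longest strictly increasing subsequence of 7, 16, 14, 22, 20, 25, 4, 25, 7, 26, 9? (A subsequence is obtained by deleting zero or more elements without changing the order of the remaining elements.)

5

Scanning left to right, the best length ending at each element is: 7→1, 16→2, 14→2, 22→3, 20→3, 25→4, 4→1, 25→4, 7→2, 26→5, 9→3.
So the longest increasing subsequence has length 5, e.g. 7, 16, 22, 25, 26.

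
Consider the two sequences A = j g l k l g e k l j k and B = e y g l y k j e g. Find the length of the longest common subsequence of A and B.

A longest common subsequence is glkg (length 4); the LCS DP confirms no longer common subsequence exists.

4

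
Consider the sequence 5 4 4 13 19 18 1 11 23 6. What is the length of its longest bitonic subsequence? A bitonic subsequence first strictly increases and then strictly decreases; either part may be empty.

Let inc[i] be the LIS ending at i and dec[i] the longest strictly decreasing subsequence starting at i. inc = [1, 1, 1, 2, 3, 3, 1, 2, 4, 2], dec = [3, 2, 2, 3, 4, 3, 1, 2, 2, 1].
max_i inc[i]+dec[i]−1 = 6, with one witness 5, 13, 19, 18, 11, 6.

6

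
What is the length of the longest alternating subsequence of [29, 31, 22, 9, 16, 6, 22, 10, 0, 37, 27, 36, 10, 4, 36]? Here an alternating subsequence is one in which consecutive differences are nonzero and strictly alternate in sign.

12

Track the best alternating length ending on an up-step vs a down-step at each position: up/down = 1/1, 2/1, 1/3, 1/3, 4/3, 1/5, 6/3, 6/7, 1/7, 8/1, 8/9, 10/9, 8/11, 8/11, 12/9.
The maximum over both is 12; one such subsequence is 29, 31, 9, 16, 6, 22, 10, 37, 27, 36, 10, 36.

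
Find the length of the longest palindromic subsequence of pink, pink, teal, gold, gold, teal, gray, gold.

4

Using dp[i][j] = 2 + dp[i+1][j−1] if the ends match, else max(dp[i+1][j], dp[i][j−1]):
dp[1][8] = 4. A witness is teal gold gold teal at positions 3,4,5,6.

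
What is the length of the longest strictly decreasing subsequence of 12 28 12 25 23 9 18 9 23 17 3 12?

Scanning left to right, the best length ending at each element is: 12→1, 28→1, 12→2, 25→2, 23→3, 9→4, 18→4, 9→5, 23→3, 17→5, 3→6, 12→6.
So the longest decreasing subsequence has length 6, e.g. 28, 25, 23, 18, 9, 3.

6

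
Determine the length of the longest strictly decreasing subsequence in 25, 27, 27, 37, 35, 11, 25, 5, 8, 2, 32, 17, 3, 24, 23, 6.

6

Scanning left to right, the best length ending at each element is: 25→1, 27→1, 27→1, 37→1, 35→2, 11→3, 25→3, 5→4, 8→4, 2→5, 32→3, 17→4, 3→5, 24→4, 23→5, 6→6.
So the longest decreasing subsequence has length 6, e.g. 37, 35, 25, 24, 23, 6.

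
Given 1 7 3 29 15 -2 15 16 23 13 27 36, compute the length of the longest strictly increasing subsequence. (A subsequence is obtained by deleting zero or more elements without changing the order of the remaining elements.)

7

One longest increasing subsequence is 1, 7, 15, 16, 23, 27, 36 (positions 1,2,5,8,9,11,12), of length 7; no longer one exists.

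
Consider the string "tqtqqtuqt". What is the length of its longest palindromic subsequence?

8

One longest palindromic subsequence is tqtqqtqt (positions 1,2,3,4,5,6,8,9); it reads the same forward and backward, and the interval DP gives dp[1][9] = 8.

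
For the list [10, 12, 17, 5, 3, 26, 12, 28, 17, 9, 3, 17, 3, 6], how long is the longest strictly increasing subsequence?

One longest increasing subsequence is 10, 12, 17, 26, 28 (positions 1,2,3,6,8), of length 5; no longer one exists.

5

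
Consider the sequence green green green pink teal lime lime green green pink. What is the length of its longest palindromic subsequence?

6

Using dp[i][j] = 2 + dp[i+1][j−1] if the ends match, else max(dp[i+1][j], dp[i][j−1]):
dp[1][10] = 6. A witness is green green lime lime green green at positions 2,3,6,7,8,9.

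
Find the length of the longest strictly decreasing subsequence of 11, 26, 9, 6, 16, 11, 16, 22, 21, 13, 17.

Let dp[i] be the longest decreasing subsequence ending at position i. Then dp = [1, 1, 2, 3, 2, 3, 2, 2, 3, 4, 4].
The maximum is 4; one witness is 26, 22, 21, 13 at positions 2,8,9,10.

4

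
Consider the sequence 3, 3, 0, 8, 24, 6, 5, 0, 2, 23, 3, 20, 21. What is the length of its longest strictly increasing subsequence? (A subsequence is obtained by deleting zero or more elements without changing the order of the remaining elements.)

Let dp[i] be the longest increasing subsequence ending at position i. Then dp = [1, 1, 1, 2, 3, 2, 2, 1, 2, 3, 3, 4, 5].
The maximum is 5; one witness is 0, 2, 3, 20, 21 at positions 3,9,11,12,13.

5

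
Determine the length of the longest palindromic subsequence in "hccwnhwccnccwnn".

9

One longest palindromic subsequence is nwccnccwn (positions 5,7,8,9,10,11,12,13,15); it reads the same forward and backward, and the interval DP gives dp[1][15] = 9.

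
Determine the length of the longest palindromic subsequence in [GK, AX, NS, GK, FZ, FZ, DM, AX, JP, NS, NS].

One longest palindromic subsequence is NS FZ FZ NS (positions 3,5,6,11); it reads the same forward and backward, and the interval DP gives dp[1][11] = 4.

4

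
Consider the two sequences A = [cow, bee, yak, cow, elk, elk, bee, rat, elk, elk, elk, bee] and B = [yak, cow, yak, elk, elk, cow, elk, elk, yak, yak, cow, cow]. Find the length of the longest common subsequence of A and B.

6

A longest common subsequence is cow, yak, elk, elk, elk, elk (length 6); the LCS DP confirms no longer common subsequence exists.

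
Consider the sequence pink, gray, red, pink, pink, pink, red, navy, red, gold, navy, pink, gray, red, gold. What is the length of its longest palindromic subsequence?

7

One longest palindromic subsequence is red pink navy gold navy pink red (positions 3,6,8,10,11,12,14); it reads the same forward and backward, and the interval DP gives dp[1][15] = 7.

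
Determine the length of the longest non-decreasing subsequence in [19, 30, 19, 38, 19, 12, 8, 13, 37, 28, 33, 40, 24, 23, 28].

Let dp[i] be the longest non-decreasing subsequence ending at position i. Then dp = [1, 2, 2, 3, 3, 1, 1, 2, 4, 4, 5, 6, 4, 4, 5].
The maximum is 6; one witness is 19, 19, 19, 28, 33, 40 at positions 1,3,5,10,11,12.

6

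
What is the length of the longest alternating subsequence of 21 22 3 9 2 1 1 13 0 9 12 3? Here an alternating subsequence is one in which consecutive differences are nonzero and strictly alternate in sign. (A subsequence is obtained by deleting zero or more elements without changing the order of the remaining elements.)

Track the best alternating length ending on an up-step vs a down-step at each position: up/down = 1/1, 2/1, 1/3, 4/3, 1/5, 1/5, 1/5, 6/3, 1/7, 8/7, 8/7, 8/9.
The maximum over both is 9; one such subsequence is 21, 22, 3, 9, 2, 13, 0, 9, 3.

9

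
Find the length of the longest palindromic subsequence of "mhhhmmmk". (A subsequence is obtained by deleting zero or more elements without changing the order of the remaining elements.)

One longest palindromic subsequence is mhhhm (positions 1,2,3,4,7); it reads the same forward and backward, and the interval DP gives dp[1][8] = 5.

5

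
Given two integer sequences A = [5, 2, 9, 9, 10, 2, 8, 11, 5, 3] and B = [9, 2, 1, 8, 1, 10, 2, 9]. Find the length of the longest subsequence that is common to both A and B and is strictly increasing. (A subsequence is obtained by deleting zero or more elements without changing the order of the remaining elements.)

2

A longest common strictly increasing subsequence is 2, 8 (length 2); it appears in order in both A and B, and no longer such subsequence exists.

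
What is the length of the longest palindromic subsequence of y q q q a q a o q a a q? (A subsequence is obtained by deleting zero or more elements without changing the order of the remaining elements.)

One longest palindromic subsequence is qaaqaaq (positions 2,5,7,9,10,11,12); it reads the same forward and backward, and the interval DP gives dp[1][12] = 7.

7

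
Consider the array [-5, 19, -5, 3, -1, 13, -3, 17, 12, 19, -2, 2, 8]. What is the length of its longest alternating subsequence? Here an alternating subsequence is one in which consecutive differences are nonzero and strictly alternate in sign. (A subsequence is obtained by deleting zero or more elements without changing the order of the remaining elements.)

12

A longest alternating subsequence is -5, 19, -5, 3, -1, 13, -3, 17, 12, 19, -2, 2 (positions 1,2,3,4,5,6,7,8,9,10,11,12); its 11 consecutive differences strictly alternate in sign, and length 12 is optimal.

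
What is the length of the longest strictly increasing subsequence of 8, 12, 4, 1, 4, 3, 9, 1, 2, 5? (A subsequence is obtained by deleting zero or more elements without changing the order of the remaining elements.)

3

Let dp[i] be the longest increasing subsequence ending at position i. Then dp = [1, 2, 1, 1, 2, 2, 3, 1, 2, 3].
The maximum is 3; one witness is 1, 4, 9 at positions 4,5,7.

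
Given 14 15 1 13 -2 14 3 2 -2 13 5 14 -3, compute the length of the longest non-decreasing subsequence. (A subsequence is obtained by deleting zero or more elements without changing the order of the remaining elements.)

4

One longest non-decreasing subsequence is 1, 13, 14, 14 (positions 3,4,6,12), of length 4; no longer one exists.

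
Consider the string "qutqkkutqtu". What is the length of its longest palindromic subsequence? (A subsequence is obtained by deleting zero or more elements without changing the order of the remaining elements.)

One longest palindromic subsequence is utqkkqtu (positions 2,3,4,5,6,9,10,11); it reads the same forward and backward, and the interval DP gives dp[1][11] = 8.

8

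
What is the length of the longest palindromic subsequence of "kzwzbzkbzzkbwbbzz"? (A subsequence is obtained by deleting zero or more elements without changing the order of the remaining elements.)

Using dp[i][j] = 2 + dp[i+1][j−1] if the ends match, else max(dp[i+1][j], dp[i][j−1]):
dp[1][17] = 10. A witness is zzbbzzbbzz at positions 2,4,5,8,9,10,14,15,16,17.

10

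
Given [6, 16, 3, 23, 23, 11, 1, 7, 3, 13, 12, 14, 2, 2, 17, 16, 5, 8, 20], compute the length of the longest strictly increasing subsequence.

Let dp[i] be the longest increasing subsequence ending at position i. Then dp = [1, 2, 1, 3, 3, 2, 1, 2, 2, 3, 3, 4, 2, 2, 5, 5, 3, 4, 6].
The maximum is 6; one witness is 6, 11, 13, 14, 17, 20 at positions 1,6,10,12,15,19.

6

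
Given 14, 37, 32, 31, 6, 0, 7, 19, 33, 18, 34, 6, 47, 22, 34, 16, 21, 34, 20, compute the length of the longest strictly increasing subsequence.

6

One longest increasing subsequence is 6, 7, 19, 33, 34, 47 (positions 5,7,8,9,11,13), of length 6; no longer one exists.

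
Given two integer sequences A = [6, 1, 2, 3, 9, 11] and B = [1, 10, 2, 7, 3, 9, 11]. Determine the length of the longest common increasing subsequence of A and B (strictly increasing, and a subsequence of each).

5

For each value that appears in both, track the longest common increasing run ending there.
The best achievable length is 5; one witness is 1, 2, 3, 9, 11 (A-positions 2,3,4,5,6, B-positions 1,3,5,6,7).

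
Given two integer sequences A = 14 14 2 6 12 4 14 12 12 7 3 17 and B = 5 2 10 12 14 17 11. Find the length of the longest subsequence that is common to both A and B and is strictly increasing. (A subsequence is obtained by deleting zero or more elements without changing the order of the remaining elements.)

A longest common strictly increasing subsequence is 2, 12, 14, 17 (length 4); it appears in order in both A and B, and no longer such subsequence exists.

4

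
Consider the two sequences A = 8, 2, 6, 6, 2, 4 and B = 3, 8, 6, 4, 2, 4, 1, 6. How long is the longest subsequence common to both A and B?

Backtracking the LCS table gives one alignment: 8 (A1,B2) → 6 (A3,B3) → 2 (A5,B5) → 4 (A6,B6).
So the longest common subsequence has length 4.

4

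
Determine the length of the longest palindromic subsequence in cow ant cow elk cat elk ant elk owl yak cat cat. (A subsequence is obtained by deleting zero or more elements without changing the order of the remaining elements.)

One longest palindromic subsequence is cat elk ant elk cat (positions 5,6,7,8,12); it reads the same forward and backward, and the interval DP gives dp[1][12] = 5.

5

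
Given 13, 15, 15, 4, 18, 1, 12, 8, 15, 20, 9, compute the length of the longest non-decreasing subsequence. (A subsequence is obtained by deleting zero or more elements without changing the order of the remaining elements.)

5

Scanning left to right, the best length ending at each element is: 13→1, 15→2, 15→3, 4→1, 18→4, 1→1, 12→2, 8→2, 15→4, 20→5, 9→3.
So the longest non-decreasing subsequence has length 5, e.g. 13, 15, 15, 18, 20.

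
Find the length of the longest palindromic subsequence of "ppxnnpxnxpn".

Using dp[i][j] = 2 + dp[i+1][j−1] if the ends match, else max(dp[i+1][j], dp[i][j−1]):
dp[1][11] = 7. A witness is npxnxpn at positions 4,6,7,8,9,10,11.

7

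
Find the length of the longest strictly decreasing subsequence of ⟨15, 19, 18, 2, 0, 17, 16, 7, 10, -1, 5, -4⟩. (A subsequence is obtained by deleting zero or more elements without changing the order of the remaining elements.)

Scanning left to right, the best length ending at each element is: 15→1, 19→1, 18→2, 2→3, 0→4, 17→3, 16→4, 7→5, 10→5, -1→6, 5→6, -4→7.
So the longest decreasing subsequence has length 7, e.g. 19, 18, 17, 16, 7, -1, -4.

7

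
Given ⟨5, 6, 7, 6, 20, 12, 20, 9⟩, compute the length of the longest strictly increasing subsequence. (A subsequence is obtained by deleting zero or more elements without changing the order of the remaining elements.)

One longest increasing subsequence is 5, 6, 7, 12, 20 (positions 1,2,3,6,7), of length 5; no longer one exists.

5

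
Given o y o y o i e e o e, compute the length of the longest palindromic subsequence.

Using dp[i][j] = 2 + dp[i+1][j−1] if the ends match, else max(dp[i+1][j], dp[i][j−1]):
dp[1][10] = 5. A witness is ooyoo at positions 1,3,4,5,9.

5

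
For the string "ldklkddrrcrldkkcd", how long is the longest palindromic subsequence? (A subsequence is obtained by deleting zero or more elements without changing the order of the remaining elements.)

Using dp[i][j] = 2 + dp[i+1][j−1] if the ends match, else max(dp[i+1][j], dp[i][j−1]):
dp[1][17] = 11. A witness is dkkdrcrdkkd at positions 2,3,5,6,9,10,11,13,14,15,17.

11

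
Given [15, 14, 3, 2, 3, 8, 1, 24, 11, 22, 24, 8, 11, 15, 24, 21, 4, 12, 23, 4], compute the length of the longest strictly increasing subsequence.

7

Let dp[i] be the longest increasing subsequence ending at position i. Then dp = [1, 1, 1, 1, 2, 3, 1, 4, 4, 5, 6, 3, 4, 5, 6, 6, 3, 5, 7, 3].
The maximum is 7; one witness is 2, 3, 8, 11, 15, 21, 23 at positions 4,5,6,9,14,16,19.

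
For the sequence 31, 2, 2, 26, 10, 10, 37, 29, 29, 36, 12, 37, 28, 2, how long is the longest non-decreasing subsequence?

8

One longest non-decreasing subsequence is 2, 2, 10, 10, 29, 29, 36, 37 (positions 2,3,5,6,8,9,10,12), of length 8; no longer one exists.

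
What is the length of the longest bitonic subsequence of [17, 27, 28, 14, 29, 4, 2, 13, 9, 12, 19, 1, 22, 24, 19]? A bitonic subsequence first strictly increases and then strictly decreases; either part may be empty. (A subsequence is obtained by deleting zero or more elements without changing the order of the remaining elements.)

One longest bitonic subsequence is 17, 27, 28, 14, 13, 12, 1 (positions 1,2,3,4,8,10,12): it rises to 28 then falls. Length 7 is optimal.

7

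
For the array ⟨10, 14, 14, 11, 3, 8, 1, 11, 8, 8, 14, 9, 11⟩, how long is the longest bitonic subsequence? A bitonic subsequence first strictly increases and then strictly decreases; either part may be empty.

5

One longest bitonic subsequence is 10, 14, 11, 8, 1 (positions 1,2,4,6,7): it rises to 14 then falls. Length 5 is optimal.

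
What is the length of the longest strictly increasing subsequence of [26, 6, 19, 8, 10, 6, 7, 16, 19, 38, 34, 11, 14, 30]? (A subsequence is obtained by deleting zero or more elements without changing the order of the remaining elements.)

6

Let dp[i] be the longest increasing subsequence ending at position i. Then dp = [1, 1, 2, 2, 3, 1, 2, 4, 5, 6, 6, 4, 5, 6].
The maximum is 6; one witness is 6, 8, 10, 16, 19, 38 at positions 2,4,5,8,9,10.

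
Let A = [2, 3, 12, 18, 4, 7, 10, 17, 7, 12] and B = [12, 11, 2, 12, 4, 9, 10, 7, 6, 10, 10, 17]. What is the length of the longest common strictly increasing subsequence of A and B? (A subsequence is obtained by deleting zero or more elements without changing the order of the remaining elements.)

For each value that appears in both, track the longest common increasing run ending there.
The best achievable length is 5; one witness is 2, 4, 7, 10, 17 (A-positions 1,5,6,7,8, B-positions 3,5,8,10,12).

5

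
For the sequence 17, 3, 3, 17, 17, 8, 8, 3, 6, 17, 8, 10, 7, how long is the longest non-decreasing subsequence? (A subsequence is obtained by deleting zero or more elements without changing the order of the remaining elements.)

6

Let dp[i] be the longest non-decreasing subsequence ending at position i. Then dp = [1, 1, 2, 3, 4, 3, 4, 3, 4, 5, 5, 6, 5].
The maximum is 6; one witness is 3, 3, 8, 8, 8, 10 at positions 2,3,6,7,11,12.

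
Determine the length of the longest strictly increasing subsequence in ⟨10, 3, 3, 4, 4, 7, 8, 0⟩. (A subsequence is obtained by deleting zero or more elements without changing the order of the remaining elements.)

One longest increasing subsequence is 3, 4, 7, 8 (positions 2,4,6,7), of length 4; no longer one exists.

4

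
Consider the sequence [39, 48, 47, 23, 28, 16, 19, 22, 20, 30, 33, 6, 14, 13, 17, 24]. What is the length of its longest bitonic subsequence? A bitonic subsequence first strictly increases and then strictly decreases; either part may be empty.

One longest bitonic subsequence is 39, 48, 47, 28, 22, 20, 14, 13 (positions 1,2,3,5,8,9,13,14): it rises to 48 then falls. Length 8 is optimal.

8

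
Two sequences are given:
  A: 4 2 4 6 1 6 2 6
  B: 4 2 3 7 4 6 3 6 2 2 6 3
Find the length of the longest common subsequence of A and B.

Backtracking the LCS table gives one alignment: 4 (A1,B1) → 2 (A2,B2) → 4 (A3,B5) → 6 (A4,B6) → 6 (A6,B8) → 2 (A7,B10) → 6 (A8,B11).
So the longest common subsequence has length 7.

7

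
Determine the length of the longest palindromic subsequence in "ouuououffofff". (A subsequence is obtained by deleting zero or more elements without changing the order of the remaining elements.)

7

One longest palindromic subsequence is ouououo (positions 1,3,4,5,6,7,10); it reads the same forward and backward, and the interval DP gives dp[1][13] = 7.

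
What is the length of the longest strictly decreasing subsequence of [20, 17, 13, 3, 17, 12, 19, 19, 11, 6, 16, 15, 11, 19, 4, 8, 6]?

Scanning left to right, the best length ending at each element is: 20→1, 17→2, 13→3, 3→4, 17→2, 12→4, 19→2, 19→2, 11→5, 6→6, 16→3, 15→4, 11→5, 19→2, 4→7, 8→6, 6→7.
So the longest decreasing subsequence has length 7, e.g. 20, 17, 13, 12, 11, 6, 4.

7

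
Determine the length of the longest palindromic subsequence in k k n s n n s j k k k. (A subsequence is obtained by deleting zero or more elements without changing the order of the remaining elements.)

Using dp[i][j] = 2 + dp[i+1][j−1] if the ends match, else max(dp[i+1][j], dp[i][j−1]):
dp[1][11] = 8. A witness is kksnnskk at positions 1,2,4,5,6,7,10,11.

8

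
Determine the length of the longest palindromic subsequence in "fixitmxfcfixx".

7

One longest palindromic subsequence is xxfcfxx (positions 3,7,8,9,10,12,13); it reads the same forward and backward, and the interval DP gives dp[1][13] = 7.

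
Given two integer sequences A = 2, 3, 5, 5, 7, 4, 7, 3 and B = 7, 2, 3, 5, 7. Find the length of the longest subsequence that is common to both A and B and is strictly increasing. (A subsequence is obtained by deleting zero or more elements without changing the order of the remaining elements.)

4

For each value that appears in both, track the longest common increasing run ending there.
The best achievable length is 4; one witness is 2, 3, 5, 7 (A-positions 1,2,3,5, B-positions 2,3,4,5).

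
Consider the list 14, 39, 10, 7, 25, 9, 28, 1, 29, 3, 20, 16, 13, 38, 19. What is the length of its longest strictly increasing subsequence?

5

Let dp[i] be the longest increasing subsequence ending at position i. Then dp = [1, 2, 1, 1, 2, 2, 3, 1, 4, 2, 3, 3, 3, 5, 4].
The maximum is 5; one witness is 14, 25, 28, 29, 38 at positions 1,5,7,9,14.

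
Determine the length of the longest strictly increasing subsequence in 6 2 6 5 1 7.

3

Let dp[i] be the longest increasing subsequence ending at position i. Then dp = [1, 1, 2, 2, 1, 3].
The maximum is 3; one witness is 2, 6, 7 at positions 2,3,6.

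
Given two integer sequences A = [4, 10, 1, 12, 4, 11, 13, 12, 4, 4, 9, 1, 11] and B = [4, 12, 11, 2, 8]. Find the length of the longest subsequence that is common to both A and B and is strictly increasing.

A longest common strictly increasing subsequence is 4, 12 (length 2); it appears in order in both A and B, and no longer such subsequence exists.

2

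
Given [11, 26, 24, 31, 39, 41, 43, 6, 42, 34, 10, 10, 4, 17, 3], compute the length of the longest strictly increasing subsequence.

Let dp[i] be the longest increasing subsequence ending at position i. Then dp = [1, 2, 2, 3, 4, 5, 6, 1, 6, 4, 2, 2, 1, 3, 1].
The maximum is 6; one witness is 11, 26, 31, 39, 41, 43 at positions 1,2,4,5,6,7.

6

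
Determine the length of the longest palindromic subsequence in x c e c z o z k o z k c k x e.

9

One longest palindromic subsequence is eczokozce (positions 3,4,5,6,8,9,10,12,15); it reads the same forward and backward, and the interval DP gives dp[1][15] = 9.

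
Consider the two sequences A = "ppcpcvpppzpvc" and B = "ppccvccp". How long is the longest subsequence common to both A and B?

6

Backtracking the LCS table gives one alignment: p (A1,B1) → p (A2,B2) → c (A3,B3) → c (A5,B4) → v (A6,B5) → p (A11,B8).
So the longest common subsequence has length 6.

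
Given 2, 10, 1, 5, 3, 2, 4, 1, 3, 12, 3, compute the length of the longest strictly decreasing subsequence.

5

Let dp[i] be the longest decreasing subsequence ending at position i. Then dp = [1, 1, 2, 2, 3, 4, 3, 5, 4, 1, 4].
The maximum is 5; one witness is 10, 5, 3, 2, 1 at positions 2,4,5,6,8.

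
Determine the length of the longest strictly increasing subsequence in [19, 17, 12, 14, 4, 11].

2

Let dp[i] be the longest increasing subsequence ending at position i. Then dp = [1, 1, 1, 2, 1, 2].
The maximum is 2; one witness is 12, 14 at positions 3,4.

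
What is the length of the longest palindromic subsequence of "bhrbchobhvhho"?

One longest palindromic subsequence is ohhho (positions 7,9,11,12,13); it reads the same forward and backward, and the interval DP gives dp[1][13] = 5.

5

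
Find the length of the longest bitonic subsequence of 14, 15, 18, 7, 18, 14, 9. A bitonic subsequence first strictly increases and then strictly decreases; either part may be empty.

5

One longest bitonic subsequence is 14, 15, 18, 14, 9 (positions 1,2,3,6,7): it rises to 18 then falls. Length 5 is optimal.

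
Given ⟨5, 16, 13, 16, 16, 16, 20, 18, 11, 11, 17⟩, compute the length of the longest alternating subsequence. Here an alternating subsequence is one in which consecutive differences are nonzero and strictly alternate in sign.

6

Track the best alternating length ending on an up-step vs a down-step at each position: up/down = 1/1, 2/1, 2/3, 4/1, 4/1, 4/1, 4/1, 4/5, 2/5, 2/5, 6/5.
The maximum over both is 6; one such subsequence is 5, 16, 13, 16, 11, 17.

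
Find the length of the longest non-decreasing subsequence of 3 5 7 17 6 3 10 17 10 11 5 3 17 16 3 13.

Let dp[i] be the longest non-decreasing subsequence ending at position i. Then dp = [1, 2, 3, 4, 3, 2, 4, 5, 5, 6, 3, 3, 7, 7, 4, 7].
The maximum is 7; one witness is 3, 5, 7, 10, 10, 11, 17 at positions 1,2,3,7,9,10,13.

7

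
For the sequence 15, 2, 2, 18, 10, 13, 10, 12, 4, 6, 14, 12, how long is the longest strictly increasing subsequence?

4

Scanning left to right, the best length ending at each element is: 15→1, 2→1, 2→1, 18→2, 10→2, 13→3, 10→2, 12→3, 4→2, 6→3, 14→4, 12→4.
So the longest increasing subsequence has length 4, e.g. 2, 10, 13, 14.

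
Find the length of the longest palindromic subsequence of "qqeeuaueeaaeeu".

One longest palindromic subsequence is ueeaaeeu (positions 5,8,9,10,11,12,13,14); it reads the same forward and backward, and the interval DP gives dp[1][14] = 8.

8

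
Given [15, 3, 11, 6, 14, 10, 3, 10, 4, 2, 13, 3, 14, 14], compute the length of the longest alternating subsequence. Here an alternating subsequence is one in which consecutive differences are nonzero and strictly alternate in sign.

Track the best alternating length ending on an up-step vs a down-step at each position: up/down = 1/1, 1/2, 3/2, 3/4, 5/2, 5/6, 1/6, 7/6, 7/8, 1/8, 9/6, 9/10, 11/2, 11/2.
The maximum over both is 11; one such subsequence is 15, 3, 11, 6, 14, 3, 10, 4, 13, 3, 14.

11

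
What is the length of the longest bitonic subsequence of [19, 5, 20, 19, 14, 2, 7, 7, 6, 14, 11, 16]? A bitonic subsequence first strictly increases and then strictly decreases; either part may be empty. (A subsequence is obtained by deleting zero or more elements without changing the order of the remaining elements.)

One longest bitonic subsequence is 19, 20, 19, 14, 7, 6 (positions 1,3,4,5,8,9): it rises to 20 then falls. Length 6 is optimal.

6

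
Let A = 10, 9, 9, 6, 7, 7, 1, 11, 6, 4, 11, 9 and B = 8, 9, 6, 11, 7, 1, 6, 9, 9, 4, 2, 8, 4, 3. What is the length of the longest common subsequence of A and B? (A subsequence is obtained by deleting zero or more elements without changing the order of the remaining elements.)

A longest common subsequence is 9, 6, 7, 1, 6, 4 (length 6); the LCS DP confirms no longer common subsequence exists.

6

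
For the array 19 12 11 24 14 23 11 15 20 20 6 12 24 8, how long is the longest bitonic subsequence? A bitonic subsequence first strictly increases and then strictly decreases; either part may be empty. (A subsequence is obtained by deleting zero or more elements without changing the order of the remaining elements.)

One longest bitonic subsequence is 19, 24, 23, 20, 12, 8 (positions 1,4,6,10,12,14): it rises to 24 then falls. Length 6 is optimal.

6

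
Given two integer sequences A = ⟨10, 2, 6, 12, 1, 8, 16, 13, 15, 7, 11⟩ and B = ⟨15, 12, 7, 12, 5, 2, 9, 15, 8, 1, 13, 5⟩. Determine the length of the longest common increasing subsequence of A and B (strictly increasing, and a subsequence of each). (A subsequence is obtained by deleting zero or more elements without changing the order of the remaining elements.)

3

A longest common strictly increasing subsequence is 2, 8, 13 (length 3); it appears in order in both A and B, and no longer such subsequence exists.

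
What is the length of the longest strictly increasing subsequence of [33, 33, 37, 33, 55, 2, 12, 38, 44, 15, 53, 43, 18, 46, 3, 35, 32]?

Scanning left to right, the best length ending at each element is: 33→1, 33→1, 37→2, 33→1, 55→3, 2→1, 12→2, 38→3, 44→4, 15→3, 53→5, 43→4, 18→4, 46→5, 3→2, 35→5, 32→5.
So the longest increasing subsequence has length 5, e.g. 33, 37, 38, 44, 53.

5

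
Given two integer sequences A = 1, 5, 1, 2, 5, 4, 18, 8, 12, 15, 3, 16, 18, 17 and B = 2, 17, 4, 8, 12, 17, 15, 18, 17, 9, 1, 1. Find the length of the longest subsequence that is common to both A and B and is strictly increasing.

6

A longest common strictly increasing subsequence is 2, 4, 8, 12, 15, 18 (length 6); it appears in order in both A and B, and no longer such subsequence exists.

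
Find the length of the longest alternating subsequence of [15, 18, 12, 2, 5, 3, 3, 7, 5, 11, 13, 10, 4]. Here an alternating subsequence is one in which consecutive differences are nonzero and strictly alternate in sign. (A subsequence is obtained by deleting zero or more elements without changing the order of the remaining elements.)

9

A longest alternating subsequence is 15, 18, 2, 5, 3, 7, 5, 11, 10 (positions 1,2,4,5,6,8,9,10,12); its 8 consecutive differences strictly alternate in sign, and length 9 is optimal.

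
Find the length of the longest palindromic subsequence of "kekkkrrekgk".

7

One longest palindromic subsequence is kekkkek (positions 1,2,3,4,5,8,11); it reads the same forward and backward, and the interval DP gives dp[1][11] = 7.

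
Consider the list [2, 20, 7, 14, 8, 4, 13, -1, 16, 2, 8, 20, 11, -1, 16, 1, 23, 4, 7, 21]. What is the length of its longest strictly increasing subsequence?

Let dp[i] be the longest increasing subsequence ending at position i. Then dp = [1, 2, 2, 3, 3, 2, 4, 1, 5, 2, 3, 6, 4, 1, 5, 2, 7, 3, 4, 7].
The maximum is 7; one witness is 2, 7, 8, 13, 16, 20, 23 at positions 1,3,5,7,9,12,17.

7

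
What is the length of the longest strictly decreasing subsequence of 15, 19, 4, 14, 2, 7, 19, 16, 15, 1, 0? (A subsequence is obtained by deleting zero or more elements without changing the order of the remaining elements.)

One longest decreasing subsequence is 15, 4, 2, 1, 0 (positions 1,3,5,10,11), of length 5; no longer one exists.

5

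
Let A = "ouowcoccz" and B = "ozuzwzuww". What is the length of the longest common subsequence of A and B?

4

A longest common subsequence is ouwz (length 4); the LCS DP confirms no longer common subsequence exists.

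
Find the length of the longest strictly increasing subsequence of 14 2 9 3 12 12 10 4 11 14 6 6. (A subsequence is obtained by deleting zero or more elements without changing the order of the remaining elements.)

5

One longest increasing subsequence is 2, 9, 10, 11, 14 (positions 2,3,7,9,10), of length 5; no longer one exists.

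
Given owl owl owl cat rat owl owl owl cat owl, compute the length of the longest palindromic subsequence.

Using dp[i][j] = 2 + dp[i+1][j−1] if the ends match, else max(dp[i+1][j], dp[i][j−1]):
dp[1][10] = 7. A witness is owl cat owl owl owl cat owl at positions 1,4,6,7,8,9,10.

7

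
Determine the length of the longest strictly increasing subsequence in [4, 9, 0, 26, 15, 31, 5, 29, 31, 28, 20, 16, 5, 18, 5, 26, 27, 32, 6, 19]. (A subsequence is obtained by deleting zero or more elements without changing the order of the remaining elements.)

Let dp[i] be the longest increasing subsequence ending at position i. Then dp = [1, 2, 1, 3, 3, 4, 2, 4, 5, 4, 4, 4, 2, 5, 2, 6, 7, 8, 3, 6].
The maximum is 8; one witness is 4, 9, 15, 16, 18, 26, 27, 32 at positions 1,2,5,12,14,16,17,18.

8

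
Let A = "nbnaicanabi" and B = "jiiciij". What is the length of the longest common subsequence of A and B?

3

A longest common subsequence is ici (length 3); the LCS DP confirms no longer common subsequence exists.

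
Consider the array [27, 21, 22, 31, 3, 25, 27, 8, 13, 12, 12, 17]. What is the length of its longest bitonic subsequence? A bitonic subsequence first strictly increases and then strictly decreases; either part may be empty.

6

Let inc[i] be the LIS ending at i and dec[i] the longest strictly decreasing subsequence starting at i. inc = [1, 1, 2, 3, 1, 3, 4, 2, 3, 3, 3, 4], dec = [4, 3, 3, 4, 1, 3, 3, 1, 2, 1, 1, 1].
max_i inc[i]+dec[i]−1 = 6, with one witness 21, 22, 31, 27, 13, 12.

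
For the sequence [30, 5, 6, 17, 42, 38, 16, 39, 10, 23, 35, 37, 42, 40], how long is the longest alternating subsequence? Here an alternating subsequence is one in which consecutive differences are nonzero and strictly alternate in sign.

8

Track the best alternating length ending on an up-step vs a down-step at each position: up/down = 1/1, 1/2, 3/2, 3/2, 3/1, 3/4, 3/4, 5/4, 3/6, 7/6, 7/6, 7/6, 7/1, 7/8.
The maximum over both is 8; one such subsequence is 30, 5, 42, 38, 39, 10, 42, 40.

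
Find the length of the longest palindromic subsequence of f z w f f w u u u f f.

One longest palindromic subsequence is ffuuuff (positions 1,4,7,8,9,10,11); it reads the same forward and backward, and the interval DP gives dp[1][11] = 7.

7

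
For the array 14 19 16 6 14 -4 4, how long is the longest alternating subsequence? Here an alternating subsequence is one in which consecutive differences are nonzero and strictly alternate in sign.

A longest alternating subsequence is 14, 19, 6, 14, -4, 4 (positions 1,2,4,5,6,7); its 5 consecutive differences strictly alternate in sign, and length 6 is optimal.

6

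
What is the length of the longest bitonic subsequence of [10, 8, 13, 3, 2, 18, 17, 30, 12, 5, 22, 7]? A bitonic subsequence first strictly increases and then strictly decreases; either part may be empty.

One longest bitonic subsequence is 10, 13, 18, 17, 12, 7 (positions 1,3,6,7,9,12): it rises to 18 then falls. Length 6 is optimal.

6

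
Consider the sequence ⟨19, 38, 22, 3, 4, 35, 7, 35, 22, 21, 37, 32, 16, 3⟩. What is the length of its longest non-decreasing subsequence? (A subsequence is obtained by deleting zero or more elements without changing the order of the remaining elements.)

5

Let dp[i] be the longest non-decreasing subsequence ending at position i. Then dp = [1, 2, 2, 1, 2, 3, 3, 4, 4, 4, 5, 5, 4, 2].
The maximum is 5; one witness is 19, 22, 35, 35, 37 at positions 1,3,6,8,11.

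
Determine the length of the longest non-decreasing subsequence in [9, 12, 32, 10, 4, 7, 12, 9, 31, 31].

One longest non-decreasing subsequence is 9, 12, 12, 31, 31 (positions 1,2,7,9,10), of length 5; no longer one exists.

5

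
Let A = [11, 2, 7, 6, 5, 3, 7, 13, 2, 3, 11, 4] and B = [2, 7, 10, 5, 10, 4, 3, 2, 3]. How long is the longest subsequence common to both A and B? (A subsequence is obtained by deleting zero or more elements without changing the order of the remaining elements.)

6

A longest common subsequence is 2, 7, 5, 3, 2, 3 (length 6); the LCS DP confirms no longer common subsequence exists.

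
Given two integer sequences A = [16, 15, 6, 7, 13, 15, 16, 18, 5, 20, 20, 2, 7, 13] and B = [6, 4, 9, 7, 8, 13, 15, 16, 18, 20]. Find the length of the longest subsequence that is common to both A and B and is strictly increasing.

A longest common strictly increasing subsequence is 6, 7, 13, 15, 16, 18, 20 (length 7); it appears in order in both A and B, and no longer such subsequence exists.

7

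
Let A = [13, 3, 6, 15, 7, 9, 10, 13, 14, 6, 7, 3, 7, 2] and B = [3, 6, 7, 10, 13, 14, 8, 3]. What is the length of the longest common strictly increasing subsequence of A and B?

For each value that appears in both, track the longest common increasing run ending there.
The best achievable length is 6; one witness is 3, 6, 7, 10, 13, 14 (A-positions 2,3,5,7,8,9, B-positions 1,2,3,4,5,6).

6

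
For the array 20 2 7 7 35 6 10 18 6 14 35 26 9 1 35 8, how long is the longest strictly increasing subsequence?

6

Scanning left to right, the best length ending at each element is: 20→1, 2→1, 7→2, 7→2, 35→3, 6→2, 10→3, 18→4, 6→2, 14→4, 35→5, 26→5, 9→3, 1→1, 35→6, 8→3.
So the longest increasing subsequence has length 6, e.g. 2, 7, 10, 18, 26, 35.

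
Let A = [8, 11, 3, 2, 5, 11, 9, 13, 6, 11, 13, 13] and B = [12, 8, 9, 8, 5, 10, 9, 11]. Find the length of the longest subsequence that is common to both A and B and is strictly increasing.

For each value that appears in both, track the longest common increasing run ending there.
The best achievable length is 3; one witness is 8, 9, 11 (A-positions 1,7,10, B-positions 2,3,8).

3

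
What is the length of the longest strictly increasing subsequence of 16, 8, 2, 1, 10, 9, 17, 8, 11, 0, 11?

Scanning left to right, the best length ending at each element is: 16→1, 8→1, 2→1, 1→1, 10→2, 9→2, 17→3, 8→2, 11→3, 0→1, 11→3.
So the longest increasing subsequence has length 3, e.g. 8, 10, 17.

3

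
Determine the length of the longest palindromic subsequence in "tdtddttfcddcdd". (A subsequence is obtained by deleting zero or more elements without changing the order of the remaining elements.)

Using dp[i][j] = 2 + dp[i+1][j−1] if the ends match, else max(dp[i+1][j], dp[i][j−1]):
dp[1][14] = 8. A witness is ddcddcdd at positions 2,4,9,10,11,12,13,14.

8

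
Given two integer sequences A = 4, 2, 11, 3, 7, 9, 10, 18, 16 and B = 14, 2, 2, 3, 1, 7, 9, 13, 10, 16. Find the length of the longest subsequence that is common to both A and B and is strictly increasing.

6

A longest common strictly increasing subsequence is 2, 3, 7, 9, 10, 16 (length 6); it appears in order in both A and B, and no longer such subsequence exists.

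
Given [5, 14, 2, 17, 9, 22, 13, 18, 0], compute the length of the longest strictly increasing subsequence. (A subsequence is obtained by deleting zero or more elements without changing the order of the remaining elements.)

Scanning left to right, the best length ending at each element is: 5→1, 14→2, 2→1, 17→3, 9→2, 22→4, 13→3, 18→4, 0→1.
So the longest increasing subsequence has length 4, e.g. 5, 14, 17, 22.

4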